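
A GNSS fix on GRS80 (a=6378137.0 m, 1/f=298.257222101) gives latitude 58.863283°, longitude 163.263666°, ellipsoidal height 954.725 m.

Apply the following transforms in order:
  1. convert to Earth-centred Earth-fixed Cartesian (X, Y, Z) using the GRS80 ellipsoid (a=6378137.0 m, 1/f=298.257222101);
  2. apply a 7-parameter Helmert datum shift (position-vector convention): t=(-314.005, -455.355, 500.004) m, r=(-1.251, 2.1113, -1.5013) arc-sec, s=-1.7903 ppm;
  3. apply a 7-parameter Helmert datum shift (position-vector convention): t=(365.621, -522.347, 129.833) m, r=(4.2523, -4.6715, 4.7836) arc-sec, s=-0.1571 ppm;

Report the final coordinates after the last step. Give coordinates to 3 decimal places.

start: φ=58.863283°, λ=163.263666°, h=954.725 m
→ ECEF (a=6378137.000, f=1/298.257222101): X=-3166561.9416, Y=952203.3397, Z=5436894.0760
→ Helmert 7p (PV): X=-3166807.6956, Y=951802.3026, Z=5437410.9836
→ Helmert 7p (PV): X=-3166586.7978, Y=951094.2667, Z=5437487.8624

X=-3166586.798 m, Y=951094.267 m, Z=5437487.862 m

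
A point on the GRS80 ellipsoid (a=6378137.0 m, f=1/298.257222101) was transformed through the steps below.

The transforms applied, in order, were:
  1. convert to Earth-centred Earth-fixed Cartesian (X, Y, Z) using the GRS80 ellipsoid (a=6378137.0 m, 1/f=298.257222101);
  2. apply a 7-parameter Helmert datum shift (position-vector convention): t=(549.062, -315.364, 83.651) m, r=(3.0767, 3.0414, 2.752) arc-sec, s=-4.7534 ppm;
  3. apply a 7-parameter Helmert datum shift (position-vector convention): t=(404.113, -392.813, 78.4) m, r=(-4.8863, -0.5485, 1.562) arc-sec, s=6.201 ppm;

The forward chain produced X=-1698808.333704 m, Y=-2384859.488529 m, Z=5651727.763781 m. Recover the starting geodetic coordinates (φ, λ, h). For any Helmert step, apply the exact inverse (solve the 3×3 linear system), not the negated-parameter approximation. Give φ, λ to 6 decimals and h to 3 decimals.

φ=62.767674°, λ=-125.488388°, h=3757.226 m

start: X=-1698808.3337, Y=-2384859.4885, Z=5651727.7638 m
→ Helmert⁻¹: X=-1699204.9392, Y=-2384572.9042, Z=5651562.3474
→ Helmert⁻¹: X=-1699877.2228, Y=-2384161.8942, Z=5651516.0582
→ geod (Bowring, a=6378137.000): φ=62.76767400°, λ=-125.48838800°, h=3757.2260 m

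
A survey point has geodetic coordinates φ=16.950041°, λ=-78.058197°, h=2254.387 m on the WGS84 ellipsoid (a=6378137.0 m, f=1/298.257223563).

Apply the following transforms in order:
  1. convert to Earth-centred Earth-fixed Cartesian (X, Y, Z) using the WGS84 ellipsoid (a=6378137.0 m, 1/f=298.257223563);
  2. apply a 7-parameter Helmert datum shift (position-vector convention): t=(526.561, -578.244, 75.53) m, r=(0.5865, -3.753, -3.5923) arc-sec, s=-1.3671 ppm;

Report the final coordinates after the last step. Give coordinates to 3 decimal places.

start: φ=16.950041°, λ=-78.058197°, h=2254.387 m
→ ECEF (a=6378137.000, f=1/298.257223563): X=1263226.2830, Y=-5972837.4956, Z=1848202.6184
→ Helmert 7p (PV): X=1263613.4664, Y=-5973434.8296, Z=1848281.6228

X=1263613.466 m, Y=-5973434.830 m, Z=1848281.623 m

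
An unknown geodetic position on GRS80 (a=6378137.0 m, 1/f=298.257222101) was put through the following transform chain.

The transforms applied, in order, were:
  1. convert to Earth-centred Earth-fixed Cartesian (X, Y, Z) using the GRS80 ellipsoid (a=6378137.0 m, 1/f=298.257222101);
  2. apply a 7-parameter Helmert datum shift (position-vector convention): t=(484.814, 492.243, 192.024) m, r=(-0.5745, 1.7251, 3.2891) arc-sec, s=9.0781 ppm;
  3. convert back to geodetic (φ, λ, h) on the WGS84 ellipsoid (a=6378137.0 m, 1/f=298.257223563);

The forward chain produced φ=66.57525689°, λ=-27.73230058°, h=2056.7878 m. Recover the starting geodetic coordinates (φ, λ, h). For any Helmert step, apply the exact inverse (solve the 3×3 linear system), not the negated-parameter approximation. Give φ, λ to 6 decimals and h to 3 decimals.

φ=66.576567°, λ=-27.748947°, h=1743.432 m

start: φ=66.575257°, λ=-27.732301°, h=2056.788 m
→ ECEF (a=6378137.000, f=1/298.257223563): X=2251407.0985, Y=-1183634.7142, Z=5831631.4771
→ Helmert⁻¹: X=2250834.1968, Y=-1184168.3414, Z=5831402.0418
→ geod (Bowring, a=6378137.000): φ=66.57656700°, λ=-27.74894700°, h=1743.4320 m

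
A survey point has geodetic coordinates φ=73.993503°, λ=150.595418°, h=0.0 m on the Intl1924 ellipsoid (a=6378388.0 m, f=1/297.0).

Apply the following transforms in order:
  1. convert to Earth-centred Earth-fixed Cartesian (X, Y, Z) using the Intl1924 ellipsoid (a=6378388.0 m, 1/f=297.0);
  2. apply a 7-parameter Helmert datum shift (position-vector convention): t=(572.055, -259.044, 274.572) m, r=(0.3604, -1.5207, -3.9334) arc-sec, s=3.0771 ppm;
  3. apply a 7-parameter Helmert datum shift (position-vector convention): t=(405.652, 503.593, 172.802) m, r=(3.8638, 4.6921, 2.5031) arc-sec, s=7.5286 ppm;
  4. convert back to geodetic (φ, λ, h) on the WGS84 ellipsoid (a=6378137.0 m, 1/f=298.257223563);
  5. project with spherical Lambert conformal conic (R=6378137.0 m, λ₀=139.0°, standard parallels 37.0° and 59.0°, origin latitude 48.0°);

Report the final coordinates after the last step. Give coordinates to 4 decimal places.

E=397625.2441 m, N=2989668.1130 m

start: φ=73.993503°, λ=150.595418°, h=0.000 m
→ ECEF (a=6378388.000, f=1/297.0): X=-1537017.8546, Y=866227.0017, Z=6108885.5394
→ Helmert 7p (PV): X=-1536479.0487, Y=865989.2597, Z=6109169.0908
→ Helmert 7p (PV): X=-1535956.5013, Y=866366.2873, Z=6109439.0603
→ geod (Bowring, a=6378137.000): φ=74.00180813°, λ=150.57454470°, h=462.6567 m
→ lcc (R=6378137.0, λ₀=139.0°): E=397625.2441, N=2989668.1130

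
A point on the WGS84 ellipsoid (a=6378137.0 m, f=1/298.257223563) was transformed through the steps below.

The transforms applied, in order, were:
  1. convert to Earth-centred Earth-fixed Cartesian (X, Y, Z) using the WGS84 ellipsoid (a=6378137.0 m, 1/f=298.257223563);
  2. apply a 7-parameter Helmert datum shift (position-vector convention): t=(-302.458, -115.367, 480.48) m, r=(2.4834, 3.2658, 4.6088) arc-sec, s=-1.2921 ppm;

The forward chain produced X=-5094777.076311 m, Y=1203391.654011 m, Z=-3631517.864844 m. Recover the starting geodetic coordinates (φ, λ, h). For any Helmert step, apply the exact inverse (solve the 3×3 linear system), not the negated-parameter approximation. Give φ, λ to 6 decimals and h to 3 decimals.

φ=-34.935612°, λ=166.707304°, h=148.344 m

start: X=-5094777.0763, Y=1203391.6540, Z=-3631517.8648 m
→ Helmert⁻¹: X=-5094396.8008, Y=1203578.6758, Z=-3632098.1885
→ geod (Bowring, a=6378137.000): φ=-34.93561200°, λ=166.70730400°, h=148.3440 m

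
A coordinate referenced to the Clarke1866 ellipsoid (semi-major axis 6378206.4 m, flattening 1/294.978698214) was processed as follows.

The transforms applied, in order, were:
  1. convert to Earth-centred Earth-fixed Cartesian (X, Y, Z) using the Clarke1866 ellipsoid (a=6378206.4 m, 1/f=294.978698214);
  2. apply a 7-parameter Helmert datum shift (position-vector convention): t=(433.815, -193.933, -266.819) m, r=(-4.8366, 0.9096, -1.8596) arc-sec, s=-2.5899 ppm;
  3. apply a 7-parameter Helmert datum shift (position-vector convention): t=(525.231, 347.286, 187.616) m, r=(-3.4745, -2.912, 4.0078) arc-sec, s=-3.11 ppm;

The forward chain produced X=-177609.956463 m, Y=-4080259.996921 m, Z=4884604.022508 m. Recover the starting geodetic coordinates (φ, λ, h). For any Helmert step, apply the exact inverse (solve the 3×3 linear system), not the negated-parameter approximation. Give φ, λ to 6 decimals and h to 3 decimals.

φ=50.288423°, λ=-92.505618°, h=1824.806 m

start: X=-177609.9565, Y=-4080259.9969, Z=4884604.0225 m
→ Helmert⁻¹: X=-178146.0746, Y=-4080698.7886, Z=4884365.3734
→ Helmert⁻¹: X=-178565.1029, Y=-4080631.5689, Z=4884548.3710
→ geod (Bowring, a=6378206.400): φ=50.28842300°, λ=-92.50561800°, h=1824.8060 m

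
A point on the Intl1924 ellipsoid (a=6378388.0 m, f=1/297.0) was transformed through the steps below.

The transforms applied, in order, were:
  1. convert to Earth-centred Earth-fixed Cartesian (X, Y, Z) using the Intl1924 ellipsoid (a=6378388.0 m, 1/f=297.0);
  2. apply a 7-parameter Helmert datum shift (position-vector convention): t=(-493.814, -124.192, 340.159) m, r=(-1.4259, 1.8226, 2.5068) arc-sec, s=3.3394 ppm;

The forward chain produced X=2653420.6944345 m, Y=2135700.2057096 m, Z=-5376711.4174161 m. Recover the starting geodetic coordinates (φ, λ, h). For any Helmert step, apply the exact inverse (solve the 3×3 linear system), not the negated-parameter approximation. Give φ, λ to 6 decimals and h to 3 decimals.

φ=-57.817606°, λ=38.825798°, h=2288.486 m

start: X=2653420.6944, Y=2135700.2057, Z=-5376711.4174 m
→ Helmert⁻¹: X=2653979.1156, Y=2135822.1817, Z=-5376995.4044
→ geod (Bowring, a=6378388.000): φ=-57.81760600°, λ=38.82579800°, h=2288.4860 m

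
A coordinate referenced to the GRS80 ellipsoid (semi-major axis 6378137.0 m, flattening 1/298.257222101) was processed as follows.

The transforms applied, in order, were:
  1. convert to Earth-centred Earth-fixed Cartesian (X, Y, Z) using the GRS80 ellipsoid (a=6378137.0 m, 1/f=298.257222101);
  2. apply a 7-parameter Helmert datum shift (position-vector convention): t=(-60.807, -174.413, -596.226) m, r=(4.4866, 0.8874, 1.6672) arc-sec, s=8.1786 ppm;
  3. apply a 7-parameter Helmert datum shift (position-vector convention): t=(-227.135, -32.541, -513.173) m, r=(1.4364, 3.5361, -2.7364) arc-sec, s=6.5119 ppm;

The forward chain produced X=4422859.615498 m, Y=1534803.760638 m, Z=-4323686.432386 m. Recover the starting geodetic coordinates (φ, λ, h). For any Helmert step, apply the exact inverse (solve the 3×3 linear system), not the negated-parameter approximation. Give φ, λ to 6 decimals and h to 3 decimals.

φ=-42.905755°, λ=19.137328°, h=3854.350 m

start: X=4422859.6155, Y=1534803.7606, Z=-4323686.4324 m
→ Helmert⁻¹: X=4423111.6986, Y=1534854.8806, Z=-4323079.9684
→ Helmert⁻¹: X=4423167.3330, Y=1534886.9670, Z=-4322462.7477
→ geod (Bowring, a=6378137.000): φ=-42.90575500°, λ=19.13732800°, h=3854.3500 m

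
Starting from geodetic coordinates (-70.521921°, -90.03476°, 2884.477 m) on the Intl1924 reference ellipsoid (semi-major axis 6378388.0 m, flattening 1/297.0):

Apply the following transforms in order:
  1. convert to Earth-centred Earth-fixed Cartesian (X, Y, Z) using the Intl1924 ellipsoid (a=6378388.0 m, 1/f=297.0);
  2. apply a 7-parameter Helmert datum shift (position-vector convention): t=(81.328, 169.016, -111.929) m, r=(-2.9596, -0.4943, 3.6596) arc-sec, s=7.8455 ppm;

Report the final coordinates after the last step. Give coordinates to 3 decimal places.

start: φ=-70.521921°, λ=-90.034760°, h=2884.477 m
→ ECEF (a=6378388.000, f=1/297.0): X=-1294.7650, Y=-2134193.3713, Z=-5993566.0527
→ Helmert 7p (PV): X=-1161.2182, Y=-2134127.1217, Z=-5993694.3845

X=-1161.218 m, Y=-2134127.122 m, Z=-5993694.384 m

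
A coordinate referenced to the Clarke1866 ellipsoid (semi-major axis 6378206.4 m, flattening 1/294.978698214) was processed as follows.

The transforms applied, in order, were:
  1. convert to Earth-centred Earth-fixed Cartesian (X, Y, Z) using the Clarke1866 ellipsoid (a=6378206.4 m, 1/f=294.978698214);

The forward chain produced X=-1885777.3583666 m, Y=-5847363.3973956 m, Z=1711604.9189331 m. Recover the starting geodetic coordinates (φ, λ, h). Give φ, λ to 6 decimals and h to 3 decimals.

start: X=-1885777.3584, Y=-5847363.3974, Z=1711604.9189 m
→ geod (Bowring, a=6378206.400): φ=15.66790800°, λ=-107.87453500°, h=1242.3980 m

φ=15.667908°, λ=-107.874535°, h=1242.398 m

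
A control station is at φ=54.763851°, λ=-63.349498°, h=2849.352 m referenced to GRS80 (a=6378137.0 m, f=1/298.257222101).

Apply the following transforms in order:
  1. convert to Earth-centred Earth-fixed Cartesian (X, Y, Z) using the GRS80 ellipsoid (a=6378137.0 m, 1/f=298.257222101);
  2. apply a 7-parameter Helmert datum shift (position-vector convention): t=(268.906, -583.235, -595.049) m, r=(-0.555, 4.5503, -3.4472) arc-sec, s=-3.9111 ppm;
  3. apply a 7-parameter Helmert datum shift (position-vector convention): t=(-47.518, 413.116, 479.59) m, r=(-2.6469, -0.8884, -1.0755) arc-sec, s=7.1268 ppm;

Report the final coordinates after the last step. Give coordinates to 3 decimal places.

X=1655268.730 m, Y=-3297876.115 m, Z=5188511.104 m

start: φ=54.763851°, λ=-63.349498°, h=2849.352 m
→ ECEF (a=6378137.000, f=1/298.257222101): X=1655022.2123, Y=-3297739.6323, Z=5188588.0635
→ Helmert 7p (PV): X=1655343.9944, Y=-3298323.6680, Z=5187945.0842
→ Helmert 7p (PV): X=1655268.7304, Y=-3297876.1149, Z=5188511.1036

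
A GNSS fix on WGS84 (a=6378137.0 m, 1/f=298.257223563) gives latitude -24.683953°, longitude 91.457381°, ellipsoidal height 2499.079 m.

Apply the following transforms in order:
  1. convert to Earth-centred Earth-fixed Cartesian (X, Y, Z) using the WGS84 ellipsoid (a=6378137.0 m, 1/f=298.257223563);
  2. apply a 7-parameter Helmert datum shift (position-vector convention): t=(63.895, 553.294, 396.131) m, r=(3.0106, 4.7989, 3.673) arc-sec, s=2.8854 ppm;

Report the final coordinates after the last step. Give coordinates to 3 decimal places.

X=-147640.112 m, Y=5799722.122 m, Z=-2647872.245 m

start: φ=-24.683953°, λ=91.457381°, h=2499.079 m
→ ECEF (a=6378137.000, f=1/298.257223563): X=-147538.6986, Y=5799116.0672, Z=-2648348.8105
→ Helmert 7p (PV): X=-147640.1116, Y=5799722.1216, Z=-2647872.2455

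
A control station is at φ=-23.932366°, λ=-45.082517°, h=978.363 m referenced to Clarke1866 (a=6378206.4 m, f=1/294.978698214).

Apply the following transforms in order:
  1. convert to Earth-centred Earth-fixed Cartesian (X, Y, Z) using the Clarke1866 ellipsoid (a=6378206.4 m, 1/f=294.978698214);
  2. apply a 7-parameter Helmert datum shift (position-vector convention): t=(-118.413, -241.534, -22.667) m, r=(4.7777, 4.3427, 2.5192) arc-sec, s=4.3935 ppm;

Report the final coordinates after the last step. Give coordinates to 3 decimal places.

X=4119199.849 m, Y=-4131335.966 m, Z=-2571902.953 m

start: φ=-23.932366°, λ=-45.082517°, h=978.363 m
→ ECEF (a=6378206.400, f=1/294.978698214): X=4119303.8520, Y=-4131186.1610, Z=-2571686.5686
→ Helmert 7p (PV): X=4119199.8488, Y=-4131335.9662, Z=-2571902.9533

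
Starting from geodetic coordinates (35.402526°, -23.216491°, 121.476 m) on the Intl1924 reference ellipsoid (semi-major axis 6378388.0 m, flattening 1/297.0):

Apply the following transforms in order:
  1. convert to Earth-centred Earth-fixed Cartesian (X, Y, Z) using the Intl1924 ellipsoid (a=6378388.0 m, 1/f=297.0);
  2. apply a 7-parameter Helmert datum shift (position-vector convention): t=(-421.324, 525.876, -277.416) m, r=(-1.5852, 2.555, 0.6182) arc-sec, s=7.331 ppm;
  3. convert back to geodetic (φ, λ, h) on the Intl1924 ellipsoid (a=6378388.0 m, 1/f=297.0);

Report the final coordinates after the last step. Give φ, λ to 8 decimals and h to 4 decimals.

start: φ=35.402526°, λ=-23.216491°, h=121.476 m
→ ECEF (a=6378388.000, f=1/297.0): X=4783520.4696, Y=-2051849.4134, Z=3674486.0842
→ Helmert 7p (PV): X=4783185.8795, Y=-2051296.0030, Z=3674192.1211
→ geod (Bowring, a=6378388.000): φ=35.40311101°, λ=-23.21234395°, h=-477.2719 m

φ=35.40311101°, λ=-23.21234395°, h=-477.2719 m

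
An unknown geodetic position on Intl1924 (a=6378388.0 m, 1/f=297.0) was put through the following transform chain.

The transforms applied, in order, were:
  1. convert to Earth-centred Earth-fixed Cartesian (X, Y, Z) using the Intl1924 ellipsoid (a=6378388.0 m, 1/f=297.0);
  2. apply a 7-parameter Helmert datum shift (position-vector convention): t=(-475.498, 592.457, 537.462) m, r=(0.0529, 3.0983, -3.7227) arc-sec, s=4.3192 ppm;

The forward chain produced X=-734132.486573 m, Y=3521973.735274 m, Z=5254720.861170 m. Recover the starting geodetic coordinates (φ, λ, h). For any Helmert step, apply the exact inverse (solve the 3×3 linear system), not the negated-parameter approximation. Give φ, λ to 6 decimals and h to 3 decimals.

start: X=-734132.4866, Y=3521973.7353, Z=5254720.8612 m
→ Helmert⁻¹: X=-733796.2962, Y=3521354.1726, Z=5254148.7799
→ geod (Bowring, a=6378388.000): φ=55.78423000°, λ=101.77110900°, h=3712.3570 m

φ=55.784230°, λ=101.771109°, h=3712.357 m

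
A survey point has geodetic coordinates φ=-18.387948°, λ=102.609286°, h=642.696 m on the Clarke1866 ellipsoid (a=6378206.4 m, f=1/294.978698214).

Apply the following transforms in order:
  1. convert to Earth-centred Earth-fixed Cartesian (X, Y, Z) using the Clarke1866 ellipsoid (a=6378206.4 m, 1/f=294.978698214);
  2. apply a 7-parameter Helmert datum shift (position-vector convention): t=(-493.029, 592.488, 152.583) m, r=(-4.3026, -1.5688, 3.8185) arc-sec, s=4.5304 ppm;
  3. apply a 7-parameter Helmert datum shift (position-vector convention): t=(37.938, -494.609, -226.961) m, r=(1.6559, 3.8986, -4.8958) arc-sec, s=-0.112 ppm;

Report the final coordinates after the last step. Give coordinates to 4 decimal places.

start: φ=-18.387948°, λ=102.609286°, h=642.696 m
→ ECEF (a=6378206.400, f=1/294.978698214): X=-1321858.5956, Y=5909156.6540, Z=-1999259.1367
→ Helmert 7p (PV): X=-1322451.8016, Y=5909709.7378, Z=-1999248.9281
→ Helmert 7p (PV): X=-1322311.2332, Y=5909261.9060, Z=-1999403.2262

X=-1322311.2332 m, Y=5909261.9060 m, Z=-1999403.2262 m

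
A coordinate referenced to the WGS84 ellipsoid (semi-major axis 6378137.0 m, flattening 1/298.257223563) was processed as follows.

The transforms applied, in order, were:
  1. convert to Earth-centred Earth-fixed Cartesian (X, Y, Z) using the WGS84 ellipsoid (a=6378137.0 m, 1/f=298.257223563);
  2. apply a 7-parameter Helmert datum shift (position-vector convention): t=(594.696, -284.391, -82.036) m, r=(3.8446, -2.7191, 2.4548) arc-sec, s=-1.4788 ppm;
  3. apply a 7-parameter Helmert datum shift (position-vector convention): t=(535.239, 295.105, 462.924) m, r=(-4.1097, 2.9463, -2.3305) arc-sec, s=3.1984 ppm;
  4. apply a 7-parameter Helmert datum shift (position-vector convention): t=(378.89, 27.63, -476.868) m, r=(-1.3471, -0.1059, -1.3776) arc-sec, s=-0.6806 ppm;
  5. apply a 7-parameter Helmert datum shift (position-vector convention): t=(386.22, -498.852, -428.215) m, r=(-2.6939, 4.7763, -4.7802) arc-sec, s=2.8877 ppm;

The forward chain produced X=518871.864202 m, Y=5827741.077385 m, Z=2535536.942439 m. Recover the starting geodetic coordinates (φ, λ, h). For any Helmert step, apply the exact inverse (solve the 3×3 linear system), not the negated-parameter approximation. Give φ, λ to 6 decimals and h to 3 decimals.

φ=23.575579°, λ=84.933198°, h=2287.793 m

start: X=518871.8642, Y=5827741.0774, Z=2535536.9424 m
→ Helmert⁻¹: X=518290.3529, Y=5828201.9889, Z=2536045.9546
→ Helmert⁻¹: X=517874.1926, Y=5828165.2182, Z=2536562.3464
→ Helmert⁻¹: X=517235.2256, Y=5827806.7849, Z=2536214.8146
→ Helmert⁻¹: X=516744.0889, Y=5828140.9169, Z=2536185.1577
→ geod (Bowring, a=6378137.000): φ=23.57557900°, λ=84.93319800°, h=2287.7930 m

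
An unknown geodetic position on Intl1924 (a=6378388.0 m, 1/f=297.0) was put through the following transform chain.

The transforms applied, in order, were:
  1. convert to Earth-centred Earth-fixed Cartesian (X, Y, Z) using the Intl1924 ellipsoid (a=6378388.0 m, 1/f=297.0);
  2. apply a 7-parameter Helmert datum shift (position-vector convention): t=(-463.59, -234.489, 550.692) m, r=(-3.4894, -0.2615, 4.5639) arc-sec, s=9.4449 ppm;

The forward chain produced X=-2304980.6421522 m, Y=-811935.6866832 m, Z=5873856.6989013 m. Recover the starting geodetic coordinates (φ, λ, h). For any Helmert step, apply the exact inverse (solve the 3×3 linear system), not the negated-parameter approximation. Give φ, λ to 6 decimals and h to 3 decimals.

start: X=-2304980.6422, Y=-811935.6867, Z=5873856.6989 m
→ Helmert⁻¹: X=-2304505.8013, Y=-811741.8990, Z=5873239.7240
→ geod (Bowring, a=6378388.000): φ=67.54920300°, λ=-160.59563600°, h=1113.8170 m

φ=67.549203°, λ=-160.595636°, h=1113.817 m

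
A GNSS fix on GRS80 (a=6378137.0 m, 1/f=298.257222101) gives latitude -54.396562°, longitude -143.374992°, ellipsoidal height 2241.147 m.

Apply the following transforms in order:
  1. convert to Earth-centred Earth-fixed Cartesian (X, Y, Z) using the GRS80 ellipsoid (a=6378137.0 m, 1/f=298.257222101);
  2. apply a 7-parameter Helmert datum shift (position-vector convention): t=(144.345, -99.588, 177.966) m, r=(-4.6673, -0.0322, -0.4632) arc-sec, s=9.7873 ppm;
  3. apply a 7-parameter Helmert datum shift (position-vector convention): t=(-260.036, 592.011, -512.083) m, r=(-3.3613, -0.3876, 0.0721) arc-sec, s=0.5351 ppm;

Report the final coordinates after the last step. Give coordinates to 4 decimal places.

start: φ=-54.396562°, λ=-143.374992°, h=2241.147 m
→ ECEF (a=6378137.000, f=1/298.257222101): X=-2987695.3206, Y=-2220882.3135, Z=-5164387.5509
→ Helmert 7p (PV): X=-2987584.3983, Y=-2221113.7879, Z=-5164210.3428
→ Helmert 7p (PV): X=-2987835.5523, Y=-2220608.1660, Z=-5164694.6078

X=-2987835.5523 m, Y=-2220608.1660 m, Z=-5164694.6078 m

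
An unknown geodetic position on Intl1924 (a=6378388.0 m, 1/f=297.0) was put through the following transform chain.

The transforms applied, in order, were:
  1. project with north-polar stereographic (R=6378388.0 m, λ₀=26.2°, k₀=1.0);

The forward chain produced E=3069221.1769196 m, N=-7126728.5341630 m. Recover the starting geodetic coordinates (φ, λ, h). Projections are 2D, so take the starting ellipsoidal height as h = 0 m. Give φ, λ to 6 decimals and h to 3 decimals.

φ=27.378404°, λ=49.499776°, h=0.000 m

start: E=3069221.1769, N=-7126728.5342 m
→ stereo⁻¹: φ=27.37840400°, λ=49.49977600°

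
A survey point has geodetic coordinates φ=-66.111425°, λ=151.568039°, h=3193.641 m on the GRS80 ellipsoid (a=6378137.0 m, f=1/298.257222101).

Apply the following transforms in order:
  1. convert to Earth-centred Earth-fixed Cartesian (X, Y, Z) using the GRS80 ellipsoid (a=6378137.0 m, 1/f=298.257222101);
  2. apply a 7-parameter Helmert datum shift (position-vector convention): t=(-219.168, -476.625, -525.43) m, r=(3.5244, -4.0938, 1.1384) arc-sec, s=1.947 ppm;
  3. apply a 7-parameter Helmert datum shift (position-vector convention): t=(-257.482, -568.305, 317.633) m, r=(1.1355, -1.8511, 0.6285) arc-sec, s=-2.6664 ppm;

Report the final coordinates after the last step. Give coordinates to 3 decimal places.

start: φ=-66.111425°, λ=151.568039°, h=3193.641 m
→ ECEF (a=6378137.000, f=1/298.257222101): X=-2278866.0694, Y=1233821.6338, Z=-5811910.1985
→ Helmert 7p (PV): X=-2278981.1330, Y=1233434.1407, Z=-5812471.0917
→ Helmert 7p (PV): X=-2279184.1335, Y=1232887.6006, Z=-5812151.6226

X=-2279184.133 m, Y=1232887.601 m, Z=-5812151.623 m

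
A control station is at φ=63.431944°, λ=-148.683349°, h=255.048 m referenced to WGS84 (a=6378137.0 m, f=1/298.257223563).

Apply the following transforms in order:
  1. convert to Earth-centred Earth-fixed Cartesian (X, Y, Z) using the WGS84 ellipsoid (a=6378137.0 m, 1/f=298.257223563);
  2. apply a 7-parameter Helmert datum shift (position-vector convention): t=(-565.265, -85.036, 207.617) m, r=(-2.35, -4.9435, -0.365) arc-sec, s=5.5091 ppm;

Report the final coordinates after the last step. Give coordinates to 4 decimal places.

X=-2444441.1521 m, Y=-1486804.3062 m, Z=5682099.7490 m

start: φ=63.431944°, λ=-148.683349°, h=255.048 m
→ ECEF (a=6378137.000, f=1/298.257223563): X=-2443723.6159, Y=-1486780.1387, Z=5681902.4592
→ Helmert 7p (PV): X=-2444441.1521, Y=-1486804.3062, Z=5682099.7490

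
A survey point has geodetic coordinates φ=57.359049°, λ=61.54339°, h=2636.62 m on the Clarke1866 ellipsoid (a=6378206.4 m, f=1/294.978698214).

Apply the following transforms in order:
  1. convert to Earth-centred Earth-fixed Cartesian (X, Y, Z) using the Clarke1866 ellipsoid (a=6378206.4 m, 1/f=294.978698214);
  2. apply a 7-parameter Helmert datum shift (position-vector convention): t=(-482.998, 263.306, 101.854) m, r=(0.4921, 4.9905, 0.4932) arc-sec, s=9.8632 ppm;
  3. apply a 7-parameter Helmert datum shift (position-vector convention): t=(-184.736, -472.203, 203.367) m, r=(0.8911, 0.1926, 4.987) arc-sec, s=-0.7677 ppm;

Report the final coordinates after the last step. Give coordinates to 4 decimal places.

start: φ=57.359049°, λ=61.543390°, h=2636.620 m
→ ECEF (a=6378206.400, f=1/294.978698214): X=1643871.8914, Y=3033110.7847, Z=5349592.1724
→ Helmert 7p (PV): X=1643527.2874, Y=3033395.1746, Z=5349714.2536
→ Helmert 7p (PV): X=1643272.9446, Y=3032937.2678, Z=5349925.0838

X=1643272.9446 m, Y=3032937.2678 m, Z=5349925.0838 m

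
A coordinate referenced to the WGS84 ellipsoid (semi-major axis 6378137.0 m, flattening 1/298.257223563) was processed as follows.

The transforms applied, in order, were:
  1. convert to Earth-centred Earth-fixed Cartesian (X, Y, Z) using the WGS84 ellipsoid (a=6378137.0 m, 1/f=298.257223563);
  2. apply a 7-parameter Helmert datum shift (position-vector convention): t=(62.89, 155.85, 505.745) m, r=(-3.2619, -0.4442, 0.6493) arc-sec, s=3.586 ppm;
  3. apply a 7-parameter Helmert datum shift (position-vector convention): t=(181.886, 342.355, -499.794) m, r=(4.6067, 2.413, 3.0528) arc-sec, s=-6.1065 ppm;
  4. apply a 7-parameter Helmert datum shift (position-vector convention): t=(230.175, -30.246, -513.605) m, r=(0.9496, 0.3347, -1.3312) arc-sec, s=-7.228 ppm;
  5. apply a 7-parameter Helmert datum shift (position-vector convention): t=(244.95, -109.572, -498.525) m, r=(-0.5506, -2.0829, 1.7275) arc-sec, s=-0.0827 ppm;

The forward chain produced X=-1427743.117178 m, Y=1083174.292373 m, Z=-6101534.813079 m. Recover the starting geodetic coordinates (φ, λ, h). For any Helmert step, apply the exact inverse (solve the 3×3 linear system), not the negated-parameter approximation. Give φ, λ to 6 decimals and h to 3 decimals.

start: X=-1427743.1172, Y=1083174.2924, Z=-6101534.8131 m
→ Helmert⁻¹: X=-1428040.7216, Y=1083312.2000, Z=-6101019.4802
→ Helmert⁻¹: X=-1428278.3125, Y=1083312.9729, Z=-6100557.2750
→ Helmert⁻¹: X=-1428381.5319, Y=1082862.1318, Z=-6100135.6258
→ Helmert⁻¹: X=-1428449.0289, Y=1082803.3715, Z=-6100599.2941
→ geod (Bowring, a=6378137.000): φ=-73.73006800°, λ=142.83687900°, h=34.0640 m

φ=-73.730068°, λ=142.836879°, h=34.064 m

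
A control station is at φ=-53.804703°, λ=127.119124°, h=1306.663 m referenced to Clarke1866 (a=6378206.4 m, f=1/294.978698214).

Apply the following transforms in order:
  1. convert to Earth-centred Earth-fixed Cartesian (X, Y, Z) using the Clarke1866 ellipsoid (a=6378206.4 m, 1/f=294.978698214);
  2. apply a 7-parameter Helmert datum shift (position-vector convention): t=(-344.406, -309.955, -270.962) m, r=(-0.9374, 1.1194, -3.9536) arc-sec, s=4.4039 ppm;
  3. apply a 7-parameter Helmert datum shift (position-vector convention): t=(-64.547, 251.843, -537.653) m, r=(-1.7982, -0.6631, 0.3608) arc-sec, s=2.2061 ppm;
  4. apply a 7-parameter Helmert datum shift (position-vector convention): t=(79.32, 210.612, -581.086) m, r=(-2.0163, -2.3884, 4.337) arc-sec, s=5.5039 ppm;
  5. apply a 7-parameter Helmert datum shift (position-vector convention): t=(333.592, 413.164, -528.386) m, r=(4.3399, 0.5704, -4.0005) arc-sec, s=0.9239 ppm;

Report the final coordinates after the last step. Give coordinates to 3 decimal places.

start: φ=-53.804703°, λ=127.119124°, h=1306.663 m
→ ECEF (a=6378206.400, f=1/294.978698214): X=-2278527.4184, Y=3010664.0691, Z=-5124788.6427
→ Helmert 7p (PV): X=-2278851.9637, Y=3010387.7564, Z=-5125083.4906
→ Helmert 7p (PV): X=-2278910.3278, Y=3010597.5743, Z=-5125666.0205
→ Helmert 7p (PV): X=-2278847.5011, Y=3010726.7337, Z=-5126331.1356
→ Helmert 7p (PV): X=-2278471.7977, Y=3011294.7378, Z=-5126794.6089

X=-2278471.798 m, Y=3011294.738 m, Z=-5126794.609 m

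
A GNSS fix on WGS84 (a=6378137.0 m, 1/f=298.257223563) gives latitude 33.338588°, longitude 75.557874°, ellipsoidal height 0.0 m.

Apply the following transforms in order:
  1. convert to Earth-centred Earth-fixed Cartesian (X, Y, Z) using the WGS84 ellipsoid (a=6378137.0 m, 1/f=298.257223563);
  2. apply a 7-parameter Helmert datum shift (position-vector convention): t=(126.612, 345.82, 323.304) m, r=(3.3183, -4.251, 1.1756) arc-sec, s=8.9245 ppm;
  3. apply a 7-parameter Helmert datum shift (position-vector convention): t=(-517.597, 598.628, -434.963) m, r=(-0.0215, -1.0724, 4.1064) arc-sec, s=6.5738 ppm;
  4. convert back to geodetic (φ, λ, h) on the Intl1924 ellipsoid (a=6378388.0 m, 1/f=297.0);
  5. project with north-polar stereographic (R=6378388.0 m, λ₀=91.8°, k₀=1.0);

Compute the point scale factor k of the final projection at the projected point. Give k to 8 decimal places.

start: φ=33.338588°, λ=75.557874°, h=0.000 m
→ ECEF (a=6378137.000, f=1/298.257223563): X=1330292.4878, Y=5165377.7061, Z=3485391.7333
→ Helmert 7p (PV): X=1330329.6993, Y=5165721.1345, Z=3485856.6586
→ Helmert 7p (PV): X=1329699.8821, Y=5166380.5692, Z=3485450.9891
→ geod (Bowring, a=6378388.000): φ=33.33570980°, λ=75.56672379°, h=497.0389 m
→ into stereo (λ₀=91.8°): φ=33.33570980°, λ−λ₀=-16.23327621°
scale k = 1.29070260

1.29070260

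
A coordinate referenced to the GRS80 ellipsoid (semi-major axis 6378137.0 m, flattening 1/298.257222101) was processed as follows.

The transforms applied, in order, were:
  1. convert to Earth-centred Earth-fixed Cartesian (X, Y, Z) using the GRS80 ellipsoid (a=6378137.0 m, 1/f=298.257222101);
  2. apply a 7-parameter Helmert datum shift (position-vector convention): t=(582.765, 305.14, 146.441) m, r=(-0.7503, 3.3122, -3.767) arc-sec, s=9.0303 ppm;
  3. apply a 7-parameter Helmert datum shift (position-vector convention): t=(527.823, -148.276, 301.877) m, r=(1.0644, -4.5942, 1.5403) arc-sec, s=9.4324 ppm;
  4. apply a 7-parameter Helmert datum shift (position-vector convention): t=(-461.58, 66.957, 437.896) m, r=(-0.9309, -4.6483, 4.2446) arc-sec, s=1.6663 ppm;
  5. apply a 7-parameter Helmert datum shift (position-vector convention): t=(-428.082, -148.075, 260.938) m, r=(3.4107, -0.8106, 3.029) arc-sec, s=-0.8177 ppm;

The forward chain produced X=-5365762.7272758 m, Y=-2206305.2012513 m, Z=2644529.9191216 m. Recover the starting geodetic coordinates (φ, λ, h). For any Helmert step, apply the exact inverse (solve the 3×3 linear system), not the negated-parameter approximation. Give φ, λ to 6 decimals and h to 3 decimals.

φ=24.641890°, λ=-157.649958°, h=1117.563 m

start: X=-5365762.7273, Y=-2206305.2013, Z=2644529.9191 m
→ Helmert⁻¹: X=-5365361.0362, Y=-2206036.4145, Z=2644328.7067
→ Helmert⁻¹: X=-5364876.3286, Y=-2206001.2276, Z=2643997.3499
→ Helmert⁻¹: X=-5365311.1291, Y=-2205778.4364, Z=2643801.4226
→ Helmert⁻¹: X=-5365847.5977, Y=-2206171.2671, Z=2643536.9189
→ geod (Bowring, a=6378137.000): φ=24.64189000°, λ=-157.64995800°, h=1117.5630 m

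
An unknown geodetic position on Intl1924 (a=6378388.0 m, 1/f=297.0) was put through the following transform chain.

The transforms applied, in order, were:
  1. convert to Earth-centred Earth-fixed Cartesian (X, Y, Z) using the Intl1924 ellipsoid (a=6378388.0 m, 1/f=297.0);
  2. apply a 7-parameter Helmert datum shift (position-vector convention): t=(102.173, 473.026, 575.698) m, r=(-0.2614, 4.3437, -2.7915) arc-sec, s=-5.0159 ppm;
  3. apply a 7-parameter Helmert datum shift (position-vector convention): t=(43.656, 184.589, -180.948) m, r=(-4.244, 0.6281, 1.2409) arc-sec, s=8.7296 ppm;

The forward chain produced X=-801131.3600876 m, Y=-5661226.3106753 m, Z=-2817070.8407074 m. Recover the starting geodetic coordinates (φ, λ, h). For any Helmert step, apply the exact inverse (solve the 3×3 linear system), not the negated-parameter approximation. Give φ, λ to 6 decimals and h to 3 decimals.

φ=-26.384904°, λ=-98.054063°, h=523.544 m

start: X=-801131.3601, Y=-5661226.3107, Z=-2817070.8407 m
→ Helmert⁻¹: X=-801193.5028, Y=-5661298.6974, Z=-2816984.2263
→ Helmert⁻¹: X=-801163.7352, Y=-5661807.3943, Z=-2817598.1038
→ geod (Bowring, a=6378388.000): φ=-26.38490400°, λ=-98.05406300°, h=523.5440 m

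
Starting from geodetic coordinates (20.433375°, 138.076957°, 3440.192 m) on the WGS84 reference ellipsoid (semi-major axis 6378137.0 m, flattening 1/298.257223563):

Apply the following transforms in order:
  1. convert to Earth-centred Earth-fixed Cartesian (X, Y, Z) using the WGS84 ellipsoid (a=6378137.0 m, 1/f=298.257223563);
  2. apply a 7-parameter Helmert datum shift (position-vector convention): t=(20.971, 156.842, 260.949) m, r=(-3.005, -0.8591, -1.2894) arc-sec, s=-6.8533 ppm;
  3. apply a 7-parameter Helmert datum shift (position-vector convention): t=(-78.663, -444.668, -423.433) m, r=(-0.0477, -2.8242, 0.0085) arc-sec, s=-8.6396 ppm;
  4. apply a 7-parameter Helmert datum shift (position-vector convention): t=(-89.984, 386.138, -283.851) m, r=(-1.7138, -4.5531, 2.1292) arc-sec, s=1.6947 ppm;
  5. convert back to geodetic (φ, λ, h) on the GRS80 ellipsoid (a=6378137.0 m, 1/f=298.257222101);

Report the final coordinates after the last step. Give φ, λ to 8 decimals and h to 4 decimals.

φ=20.42644742°, λ=138.07763813°, h=3360.2741 m

start: φ=20.433375°, λ=138.076957°, h=3440.192 m
→ ECEF (a=6378137.000, f=1/298.257223563): X=-4451222.0964, Y=3997085.7015, Z=2213919.5756
→ Helmert 7p (PV): X=-4451154.8544, Y=3997275.2291, Z=2214088.5808
→ Helmert 7p (PV): X=-4451225.5412, Y=3996796.3548, Z=2213584.1494
→ Helmert 7p (PV): X=-4451413.1892, Y=3997161.7098, Z=2213172.5846
→ geod (Bowring, a=6378137.000): φ=20.42644742°, λ=138.07763813°, h=3360.2741 m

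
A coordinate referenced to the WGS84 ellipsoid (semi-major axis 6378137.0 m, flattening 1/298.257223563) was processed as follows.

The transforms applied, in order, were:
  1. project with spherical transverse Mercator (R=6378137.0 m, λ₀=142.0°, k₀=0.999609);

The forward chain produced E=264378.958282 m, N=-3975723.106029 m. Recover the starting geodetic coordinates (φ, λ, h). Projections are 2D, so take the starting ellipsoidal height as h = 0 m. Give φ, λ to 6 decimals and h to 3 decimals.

φ=-35.693097°, λ=144.925008°, h=0.000 m

start: E=264378.9583, N=-3975723.1060 m
→ tm⁻¹: φ=-35.69309700°, λ=144.92500800°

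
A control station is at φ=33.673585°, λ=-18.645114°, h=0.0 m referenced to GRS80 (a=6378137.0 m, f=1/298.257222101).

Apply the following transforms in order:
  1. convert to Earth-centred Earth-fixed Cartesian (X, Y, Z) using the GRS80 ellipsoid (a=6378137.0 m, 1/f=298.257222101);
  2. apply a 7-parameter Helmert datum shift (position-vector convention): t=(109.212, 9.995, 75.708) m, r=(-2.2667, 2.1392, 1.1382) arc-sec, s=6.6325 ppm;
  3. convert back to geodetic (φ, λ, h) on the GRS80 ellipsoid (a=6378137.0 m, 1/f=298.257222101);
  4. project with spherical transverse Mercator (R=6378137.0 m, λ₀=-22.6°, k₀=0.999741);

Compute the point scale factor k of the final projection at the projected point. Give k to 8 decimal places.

start: φ=33.673585°, λ=-18.645114°, h=0.000 m
→ ECEF (a=6378137.000, f=1/298.257222101): X=5034554.4289, Y=-1698729.0430, Z=3516373.1122
→ Helmert 7p (PV): X=5034742.8755, Y=-1698663.8906, Z=3516438.5961
→ geod (Bowring, a=6378137.000): φ=33.67328787°, λ=-18.64379870°, h=167.5713 m
→ into tm (λ₀=-22.6°): φ=33.67328787°, λ−λ₀=3.95620130°
scale k = 1.00139305

1.00139305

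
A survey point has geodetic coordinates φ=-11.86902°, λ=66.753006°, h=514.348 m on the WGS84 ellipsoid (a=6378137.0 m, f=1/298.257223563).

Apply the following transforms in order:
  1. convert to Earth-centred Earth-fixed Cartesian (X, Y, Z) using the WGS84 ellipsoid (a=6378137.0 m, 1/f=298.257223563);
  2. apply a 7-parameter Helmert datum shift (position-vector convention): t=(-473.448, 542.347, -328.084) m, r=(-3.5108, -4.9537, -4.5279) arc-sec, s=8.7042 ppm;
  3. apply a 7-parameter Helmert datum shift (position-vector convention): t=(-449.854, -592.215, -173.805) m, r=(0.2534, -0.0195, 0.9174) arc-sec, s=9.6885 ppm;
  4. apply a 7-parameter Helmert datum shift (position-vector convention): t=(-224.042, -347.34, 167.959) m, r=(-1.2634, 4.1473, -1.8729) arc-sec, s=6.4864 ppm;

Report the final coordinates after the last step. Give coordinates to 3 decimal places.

X=2463220.518 m, Y=5735943.020 m, Z=-1303814.480 m

start: φ=-11.869020°, λ=66.753006°, h=514.348 m
→ ECEF (a=6378137.000, f=1/298.257223563): X=2464148.8622, Y=5736291.5811, Z=-1303332.2734
→ Helmert 7p (PV): X=2463854.0875, Y=5736807.5808, Z=-1303710.1591
→ Helmert 7p (PV): X=2463402.7121, Y=5736283.5071, Z=-1303889.3143
→ Helmert 7p (PV): X=2463220.5179, Y=5735943.0203, Z=-1303814.4798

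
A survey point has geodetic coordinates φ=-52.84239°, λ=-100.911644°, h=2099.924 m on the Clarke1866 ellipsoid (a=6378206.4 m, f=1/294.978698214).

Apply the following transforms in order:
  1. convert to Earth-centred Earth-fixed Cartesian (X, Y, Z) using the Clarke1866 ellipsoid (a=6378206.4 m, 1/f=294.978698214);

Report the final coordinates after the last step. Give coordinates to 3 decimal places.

start: φ=-52.842390°, λ=-100.911644°, h=2099.924 m
→ ECEF (a=6378206.400, f=1/294.978698214): X=-731071.4414, Y=-3792249.4884, Z=-5061438.7947

X=-731071.441 m, Y=-3792249.488 m, Z=-5061438.795 m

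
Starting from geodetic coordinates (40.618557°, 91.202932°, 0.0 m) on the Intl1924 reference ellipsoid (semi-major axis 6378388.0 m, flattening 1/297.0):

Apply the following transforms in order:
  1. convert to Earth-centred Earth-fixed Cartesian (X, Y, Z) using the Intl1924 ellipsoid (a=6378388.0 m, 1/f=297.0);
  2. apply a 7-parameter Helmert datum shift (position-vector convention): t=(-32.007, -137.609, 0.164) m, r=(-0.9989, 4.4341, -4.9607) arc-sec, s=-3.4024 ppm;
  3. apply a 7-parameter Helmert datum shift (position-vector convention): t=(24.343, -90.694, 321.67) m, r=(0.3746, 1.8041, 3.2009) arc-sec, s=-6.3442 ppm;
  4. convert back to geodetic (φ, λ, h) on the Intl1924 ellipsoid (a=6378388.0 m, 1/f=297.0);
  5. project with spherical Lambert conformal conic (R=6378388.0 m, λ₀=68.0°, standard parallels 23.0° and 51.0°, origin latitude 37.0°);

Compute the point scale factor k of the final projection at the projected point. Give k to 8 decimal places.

start: φ=40.618557°, λ=91.202932°, h=0.000 m
→ ECEF (a=6378388.000, f=1/297.0): X=-101787.2666, Y=4847426.0047, Z=4130431.6752
→ Helmert 7p (PV): X=-101613.5543, Y=4847294.3536, Z=4130396.4989
→ Helmert 7p (PV): X=-101627.6620, Y=4847163.8294, Z=4130701.6567
→ geod (Bowring, a=6378388.000): φ=40.62195869°, λ=91.20111127°, h=-25.7300 m
→ into lcc (λ₀=68.0°): φ=40.62195869°, λ−λ₀=23.20111127°
scale k = 0.97169364

0.97169364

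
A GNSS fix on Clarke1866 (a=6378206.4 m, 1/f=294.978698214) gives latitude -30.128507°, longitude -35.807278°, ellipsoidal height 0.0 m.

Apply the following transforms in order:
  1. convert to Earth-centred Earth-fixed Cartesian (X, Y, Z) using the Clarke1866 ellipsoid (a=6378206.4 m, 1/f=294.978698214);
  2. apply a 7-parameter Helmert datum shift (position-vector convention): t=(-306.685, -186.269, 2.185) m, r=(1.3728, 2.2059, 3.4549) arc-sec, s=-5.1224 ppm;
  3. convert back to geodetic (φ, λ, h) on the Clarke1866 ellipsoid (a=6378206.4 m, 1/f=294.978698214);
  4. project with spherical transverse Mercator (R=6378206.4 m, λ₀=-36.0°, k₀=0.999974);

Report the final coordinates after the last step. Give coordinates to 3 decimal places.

start: φ=-30.128507°, λ=-35.807278°, h=0.000 m
→ ECEF (a=6378206.400, f=1/294.978698214): X=4477661.1492, Y=-3230255.7810, Z=-3182529.1219
→ Helmert 7p (PV): X=4477351.5983, Y=-3230329.3223, Z=-3182580.0198
→ geod (Bowring, a=6378206.400): φ=-30.12984605°, λ=-35.80977641°, h=-154.3597 m
→ tm (R=6378206.4, λ₀=-36.0°): E=18314.2994, N=-3354003.6697

E=18314.299 m, N=-3354003.670 m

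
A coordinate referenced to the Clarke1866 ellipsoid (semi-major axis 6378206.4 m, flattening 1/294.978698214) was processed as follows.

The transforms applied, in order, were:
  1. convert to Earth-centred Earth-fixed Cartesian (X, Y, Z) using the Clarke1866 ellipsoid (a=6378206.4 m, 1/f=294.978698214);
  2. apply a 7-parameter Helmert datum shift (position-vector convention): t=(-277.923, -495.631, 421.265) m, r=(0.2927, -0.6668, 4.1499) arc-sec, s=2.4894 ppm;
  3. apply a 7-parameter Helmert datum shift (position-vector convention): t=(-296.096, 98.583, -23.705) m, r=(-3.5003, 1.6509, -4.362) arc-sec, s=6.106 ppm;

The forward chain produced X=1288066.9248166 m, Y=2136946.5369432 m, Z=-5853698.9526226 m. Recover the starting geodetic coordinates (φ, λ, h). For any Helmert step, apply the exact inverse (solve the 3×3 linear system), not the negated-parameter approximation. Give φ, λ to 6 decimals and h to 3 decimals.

φ=-67.049176°, λ=58.914096°, h=3954.367 m

start: X=1288066.9248, Y=2136946.5369, Z=-5853698.9526 m
→ Helmert⁻¹: X=1288356.8135, Y=2136961.4871, Z=-5853592.9295
→ Helmert⁻¹: X=1288655.6074, Y=2137417.5632, Z=-5854006.8205
→ geod (Bowring, a=6378206.400): φ=-67.04917600°, λ=58.91409600°, h=3954.3670 m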